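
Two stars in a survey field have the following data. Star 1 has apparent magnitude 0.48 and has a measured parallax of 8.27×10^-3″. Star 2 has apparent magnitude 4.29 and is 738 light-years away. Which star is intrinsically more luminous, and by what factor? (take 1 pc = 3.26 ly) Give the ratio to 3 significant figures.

Star 1 is more luminous, by a factor of 9.53.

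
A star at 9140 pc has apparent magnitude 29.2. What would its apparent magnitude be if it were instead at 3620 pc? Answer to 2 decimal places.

m ≈ 27.19

Flux ∝ 1/d², so Δm = 5 log₁₀(d₂/d₁) = 5 log₁₀(3620/9140) = -2.011
m₂ = m₁ + Δm = 29.2 + (-2.011) = 27.189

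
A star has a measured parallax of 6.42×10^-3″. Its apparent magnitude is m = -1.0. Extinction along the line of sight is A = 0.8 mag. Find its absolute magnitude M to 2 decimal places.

M ≈ -7.76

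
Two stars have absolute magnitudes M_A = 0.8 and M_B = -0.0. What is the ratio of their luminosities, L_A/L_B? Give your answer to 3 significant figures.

L_A/L_B ≈ 0.479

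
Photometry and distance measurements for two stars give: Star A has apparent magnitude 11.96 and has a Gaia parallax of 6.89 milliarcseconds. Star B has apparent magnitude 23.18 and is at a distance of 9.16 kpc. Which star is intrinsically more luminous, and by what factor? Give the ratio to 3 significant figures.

Star A is more luminous, by a factor of 7.72.

Star A: p = 6.89 mas = 6.89×10^-3″ → d = 1/p = 145.1 pc
Star A: M = m − 5 log₁₀ d + 5 = 11.96 − 5·2.1618 + 5 = 6.151
Star B: d = 9.16 kpc = 9160 pc
Star B: M = m − 5 log₁₀ d + 5 = 23.18 − 5·3.9619 + 5 = 8.371
ΔM = M_A − M_B = 6.151 − (8.371) = -2.219; smaller M is more luminous → Star A.
L ratio = 10^(0.4 |ΔM|) = 10^0.888 = 7.723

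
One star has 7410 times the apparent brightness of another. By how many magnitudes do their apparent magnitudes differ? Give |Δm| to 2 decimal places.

|Δm| ≈ 9.67

Pogson: Δm = −2.5 log₁₀(ratio) = −2.5 log₁₀(7410) = −2.5 × 3.8698 = -9.675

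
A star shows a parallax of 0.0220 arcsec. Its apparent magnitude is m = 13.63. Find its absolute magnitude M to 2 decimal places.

M ≈ 10.34

d = 1/p = 1/0.0220″ = 45.45 pc
5 log₁₀(d/10 pc) = 5 log₁₀(45.45) − 5 = 3.288
M = m − 5 log₁₀(d/10) = 13.63 − 3.288 = 10.342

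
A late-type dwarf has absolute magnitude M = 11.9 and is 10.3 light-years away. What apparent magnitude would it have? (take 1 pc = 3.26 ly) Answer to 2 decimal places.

d = 10.3 ly / 3.26 = 3.160 pc
m = M + 5 log₁₀ d − 5 = 11.9 + 5·0.4996 − 5 = 9.398

m ≈ 9.40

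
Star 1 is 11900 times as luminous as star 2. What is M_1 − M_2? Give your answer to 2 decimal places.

M_1 − M_2 ≈ -10.19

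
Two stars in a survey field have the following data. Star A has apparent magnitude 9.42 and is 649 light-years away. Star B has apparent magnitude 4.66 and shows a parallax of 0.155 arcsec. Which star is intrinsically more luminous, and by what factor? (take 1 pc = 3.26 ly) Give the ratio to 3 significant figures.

Star A is more luminous, by a factor of 11.9.

Star A: d = 649 ly / 3.26 = 199.1 pc
Star A: M = m − 5 log₁₀ d + 5 = 9.42 − 5·2.2990 + 5 = 2.925
Star B: d = 1/p = 1/0.155″ = 6.452 pc
Star B: M = m − 5 log₁₀ d + 5 = 4.66 − 5·0.8097 + 5 = 5.612
ΔM = M_A − M_B = 2.925 − (5.612) = -2.687; smaller M is more luminous → Star A.
L ratio = 10^(0.4 |ΔM|) = 10^1.075 = 11.88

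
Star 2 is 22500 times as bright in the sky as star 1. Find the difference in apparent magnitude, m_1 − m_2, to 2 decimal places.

Pogson: Δm = −2.5 log₁₀(ratio) = −2.5 log₁₀(22500) = −2.5 × 4.3522 = -10.880
Star 2 is brighter so has the smaller magnitude: m_1 − m_2 is positive.

m_1 − m_2 ≈ 10.88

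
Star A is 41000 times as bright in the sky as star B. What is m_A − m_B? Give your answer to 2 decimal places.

m_A − m_B ≈ -11.53

Pogson: Δm = −2.5 log₁₀(ratio) = −2.5 log₁₀(41000) = −2.5 × 4.6128 = -11.532
Star A is brighter, so it has the smaller magnitude: the difference is negative.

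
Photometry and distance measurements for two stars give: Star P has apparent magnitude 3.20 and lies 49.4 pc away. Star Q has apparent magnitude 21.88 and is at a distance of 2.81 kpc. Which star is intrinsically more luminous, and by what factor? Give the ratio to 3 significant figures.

Star P: M = m − 5 log₁₀ d + 5 = 3.20 − 5·1.6937 + 5 = -0.269
Star Q: d = 2.81 kpc = 2810 pc
Star Q: M = m − 5 log₁₀ d + 5 = 21.88 − 5·3.4487 + 5 = 9.636
ΔM = M_P − M_Q = -0.269 − (9.636) = -9.905; smaller M is more luminous → Star P.
L ratio = 10^(0.4 |ΔM|) = 10^3.962 = 9163

Star P is more luminous, by a factor of 9160.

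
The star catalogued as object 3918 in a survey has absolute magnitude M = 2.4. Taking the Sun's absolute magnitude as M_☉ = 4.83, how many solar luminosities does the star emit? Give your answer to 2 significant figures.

M − M_☉ = 2.4 − 4.83 = -2.430
L/L_☉ = 10^(−0.4 (M − M_☉)) = 10^0.972 = 9.376

L/L_☉ ≈ 9.4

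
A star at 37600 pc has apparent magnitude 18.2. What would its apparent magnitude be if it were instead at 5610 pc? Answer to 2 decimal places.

Flux ∝ 1/d², so Δm = 5 log₁₀(d₂/d₁) = 5 log₁₀(5610/37600) = -4.131
m₂ = m₁ + Δm = 18.2 + (-4.131) = 14.069

m ≈ 14.07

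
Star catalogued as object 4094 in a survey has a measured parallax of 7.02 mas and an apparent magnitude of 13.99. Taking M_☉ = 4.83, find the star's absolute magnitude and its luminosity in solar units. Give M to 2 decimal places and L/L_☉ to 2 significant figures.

M ≈ 8.22; L/L_☉ ≈ 0.044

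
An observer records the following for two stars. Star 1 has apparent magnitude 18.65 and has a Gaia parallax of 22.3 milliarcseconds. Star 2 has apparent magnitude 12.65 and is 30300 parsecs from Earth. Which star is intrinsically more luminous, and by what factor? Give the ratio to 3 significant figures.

Star 1: p = 22.3 mas = 0.0223″ → d = 1/p = 44.84 pc
Star 1: M = m − 5 log₁₀ d + 5 = 18.65 − 5·1.6517 + 5 = 15.392
Star 2: M = m − 5 log₁₀ d + 5 = 12.65 − 5·4.4814 + 5 = -4.757
ΔM = M_1 − M_2 = 15.392 − (-4.757) = 20.149; smaller M is more luminous → Star 2.
L ratio = 10^(0.4 |ΔM|) = 10^8.059 = 1.147×10^8

Star 2 is more luminous, by a factor of 1.15×10^8.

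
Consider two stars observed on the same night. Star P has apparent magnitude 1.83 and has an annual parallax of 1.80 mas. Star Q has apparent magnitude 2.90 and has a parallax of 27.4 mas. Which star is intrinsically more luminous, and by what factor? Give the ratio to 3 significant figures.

Star P is more luminous, by a factor of 621.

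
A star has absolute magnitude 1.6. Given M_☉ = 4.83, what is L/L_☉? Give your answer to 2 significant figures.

L/L_☉ ≈ 20

M − M_☉ = 1.6 − 4.83 = -3.230
L/L_☉ = 10^(−0.4 (M − M_☉)) = 10^1.292 = 19.59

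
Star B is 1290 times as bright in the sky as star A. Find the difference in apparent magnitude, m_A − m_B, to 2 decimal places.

m_A − m_B ≈ 7.78

Pogson: Δm = −2.5 log₁₀(ratio) = −2.5 log₁₀(1290) = −2.5 × 3.1106 = -7.776
Star B is brighter so has the smaller magnitude: m_A − m_B is positive.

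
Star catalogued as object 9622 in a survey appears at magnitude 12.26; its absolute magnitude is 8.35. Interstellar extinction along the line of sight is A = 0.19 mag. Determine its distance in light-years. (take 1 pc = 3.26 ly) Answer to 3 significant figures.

d ≈ 181 ly

m − M = 5 log₁₀(d/10 pc) + A  ⇒  12.26 − (8.35) − 0.19 = 5 log₁₀(d/10)
3.720 = 5 log₁₀(d/10)
log₁₀ d = (m − M − A)/5 + 1 = 1.7440
d = 10^1.7440 = 55.46 pc
= 180.8 ly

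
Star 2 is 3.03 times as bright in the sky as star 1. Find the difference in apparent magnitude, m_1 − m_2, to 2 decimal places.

m_1 − m_2 ≈ 1.20

Pogson: Δm = −2.5 log₁₀(ratio) = −2.5 log₁₀(3.03) = −2.5 × 0.4814 = -1.204
Star 2 is brighter so has the smaller magnitude: m_1 − m_2 is positive.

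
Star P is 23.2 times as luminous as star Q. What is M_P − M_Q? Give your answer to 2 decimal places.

M_P − M_Q ≈ -3.41

Pogson: ΔM = −2.5 log₁₀(ratio) = −2.5 log₁₀(23.2) = −2.5 × 1.3655 = -3.414
Star P is brighter, so it has the smaller magnitude: the difference is negative.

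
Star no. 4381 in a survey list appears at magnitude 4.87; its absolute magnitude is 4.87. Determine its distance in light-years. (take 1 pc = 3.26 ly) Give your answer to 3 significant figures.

μ = m − M = 0.000
m − M = 5 log₁₀ d − 5
log₁₀ d = (m − M)/5 + 1 = 1.0000
d = 10^1.0000 = 10.00 pc
= 32.60 ly

d ≈ 32.6 ly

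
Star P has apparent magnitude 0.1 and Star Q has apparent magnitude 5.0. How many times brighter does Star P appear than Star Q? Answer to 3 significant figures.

Δm = 0.1 − (5.0) = -4.9
Flux ratio = 10^(−0.4 Δm) = 10^(−0.4 × -4.9) = 10^1.960 = 91.20

91.2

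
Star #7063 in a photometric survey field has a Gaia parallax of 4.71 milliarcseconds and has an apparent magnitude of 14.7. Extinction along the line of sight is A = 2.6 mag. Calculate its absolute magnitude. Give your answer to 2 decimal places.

M ≈ 5.47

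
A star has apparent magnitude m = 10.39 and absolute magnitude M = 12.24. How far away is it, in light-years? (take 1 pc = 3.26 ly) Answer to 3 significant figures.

Distance modulus: m − M = 10.39 − (12.24) = -1.850
m − M = 5 log₁₀ d − 5
log₁₀ d = (m − M)/5 + 1 = 0.6300
d = 10^0.6300 = 4.266 pc
= 13.91 ly

d ≈ 13.9 ly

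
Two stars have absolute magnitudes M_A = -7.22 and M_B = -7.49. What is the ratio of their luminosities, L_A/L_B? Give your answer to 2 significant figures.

ΔM = M_A − M_B = 0.27
L_A/L_B = 10^(−0.4 ΔM) = 10^-0.108 = 0.7798

L_A/L_B ≈ 0.78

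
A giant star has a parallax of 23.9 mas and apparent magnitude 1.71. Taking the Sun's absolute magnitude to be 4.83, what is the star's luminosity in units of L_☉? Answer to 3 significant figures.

L/L_☉ ≈ 310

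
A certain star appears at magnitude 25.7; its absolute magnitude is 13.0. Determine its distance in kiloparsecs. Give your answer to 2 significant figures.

d ≈ 3.5 kpc

μ = m − M = 12.700
m − M = 5 log₁₀ d − 5
log₁₀ d = (m − M)/5 + 1 = 3.5400
d = 10^3.5400 = 3467 pc
= 3.467 kpc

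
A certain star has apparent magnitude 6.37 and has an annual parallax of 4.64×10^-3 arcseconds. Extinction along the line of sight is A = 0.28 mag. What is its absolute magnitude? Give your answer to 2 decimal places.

M ≈ -0.58

d = 1/p = 1/4.64×10^-3″ = 215.5 pc
5 log₁₀(d/10 pc) = 5 log₁₀(215.5) − 5 = 6.667
M = m − 5 log₁₀(d/10) − A = 6.37 − 6.667 − 0.28 = -0.577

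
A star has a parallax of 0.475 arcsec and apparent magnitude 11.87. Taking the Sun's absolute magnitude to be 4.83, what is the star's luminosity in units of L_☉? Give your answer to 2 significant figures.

d = 1/p = 1/0.475″ = 2.105 pc
M = m − 5 log₁₀ d + 5 = 11.87 − 5·0.3233 + 5 = 15.253
M − M_☉ = 15.253 − 4.83 = 10.423
L/L_☉ = 10^(−0.4 × 10.423) = 6.770×10^-5

L/L_☉ ≈ 6.8×10^-5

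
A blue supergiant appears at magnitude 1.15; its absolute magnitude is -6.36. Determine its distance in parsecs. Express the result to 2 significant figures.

Distance modulus: m − M = 1.15 − (-6.36) = 7.510
m − M = 5 log₁₀ d − 5
log₁₀ d = (m − M)/5 + 1 = 2.5020
d = 10^2.5020 = 317.7 pc

d ≈ 320 pc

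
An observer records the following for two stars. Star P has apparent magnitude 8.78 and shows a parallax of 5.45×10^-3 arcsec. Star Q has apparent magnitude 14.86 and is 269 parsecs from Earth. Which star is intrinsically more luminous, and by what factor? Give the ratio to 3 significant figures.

Star P: d = 1/p = 1/5.45×10^-3″ = 183.5 pc
Star P: M = m − 5 log₁₀ d + 5 = 8.78 − 5·2.2636 + 5 = 2.462
Star Q: M = m − 5 log₁₀ d + 5 = 14.86 − 5·2.4298 + 5 = 7.711
ΔM = M_P − M_Q = 2.462 − (7.711) = -5.249; smaller M is more luminous → Star P.
L ratio = 10^(0.4 |ΔM|) = 10^2.100 = 125.8

Star P is more luminous, by a factor of 126.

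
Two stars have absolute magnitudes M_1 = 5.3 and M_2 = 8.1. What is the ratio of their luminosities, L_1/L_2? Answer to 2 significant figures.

ΔM = M_1 − M_2 = -2.8
L_1/L_2 = 10^(−0.4 ΔM) = 10^1.120 = 13.18

L_1/L_2 ≈ 13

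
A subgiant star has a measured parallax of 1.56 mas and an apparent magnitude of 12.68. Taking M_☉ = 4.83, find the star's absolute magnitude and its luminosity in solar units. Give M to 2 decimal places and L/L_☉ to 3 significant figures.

d = 1/p = 1000/1.56 mas = 641.0 pc
M = m − 5 log₁₀ d + 5 = 12.68 − 5·2.8069 + 5 = 3.646
M − M_☉ = 3.646 − 4.83 = -1.184
L/L_☉ = 10^(−0.4 × -1.184) = 2.977

M ≈ 3.65; L/L_☉ ≈ 2.98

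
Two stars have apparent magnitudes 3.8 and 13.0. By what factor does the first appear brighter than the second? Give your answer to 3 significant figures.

Magnitude difference = -9.2
Flux ratio = 10^(−0.4 Δm) = 10^(−0.4 × -9.2) = 10^3.680 = 4786

4790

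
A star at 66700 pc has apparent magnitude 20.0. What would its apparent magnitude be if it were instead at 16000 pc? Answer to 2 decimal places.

m ≈ 16.90

Flux ∝ 1/d², so Δm = 5 log₁₀(d₂/d₁) = 5 log₁₀(16000/66700) = -3.100
m₂ = m₁ + Δm = 20.0 + (-3.100) = 16.900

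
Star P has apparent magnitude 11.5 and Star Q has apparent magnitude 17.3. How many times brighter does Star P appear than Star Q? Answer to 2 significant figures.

Δm = 11.5 − (17.3) = -5.8
Flux ratio = 10^(−0.4 Δm) = 10^(−0.4 × -5.8) = 10^2.320 = 208.9

210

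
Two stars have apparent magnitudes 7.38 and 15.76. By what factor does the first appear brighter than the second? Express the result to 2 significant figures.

2200

Magnitude difference = -8.38
Flux ratio = 10^(−0.4 Δm) = 10^(−0.4 × -8.38) = 10^3.352 = 2249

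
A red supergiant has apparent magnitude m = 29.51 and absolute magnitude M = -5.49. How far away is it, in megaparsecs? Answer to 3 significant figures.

d ≈ 100 Mpc

μ = m − M = 35.000
m − M = 5 log₁₀ d − 5
log₁₀ d = (m − M)/5 + 1 = 8.0000
d = 10^8.0000 = 1.000×10^8 pc
= 100.0 Mpc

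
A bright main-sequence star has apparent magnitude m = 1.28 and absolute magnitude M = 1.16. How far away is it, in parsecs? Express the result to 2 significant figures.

d ≈ 11 pc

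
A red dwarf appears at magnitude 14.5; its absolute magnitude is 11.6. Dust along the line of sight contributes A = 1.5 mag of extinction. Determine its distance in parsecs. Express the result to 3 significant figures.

d ≈ 19.1 pc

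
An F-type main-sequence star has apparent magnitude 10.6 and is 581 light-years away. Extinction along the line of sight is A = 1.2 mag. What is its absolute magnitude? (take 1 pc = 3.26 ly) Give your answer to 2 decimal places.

M ≈ 3.15

d = 581 ly / 3.26 = 178.2 pc
5 log₁₀(d/10 pc) = 5 log₁₀(178.2) − 5 = 6.255
M = m − 5 log₁₀(d/10) − A = 10.6 − 6.255 − 1.2 = 3.145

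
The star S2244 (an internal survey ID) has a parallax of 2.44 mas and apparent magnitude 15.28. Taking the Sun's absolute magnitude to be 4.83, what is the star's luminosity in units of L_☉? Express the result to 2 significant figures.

d = 1/p = 1000/2.44 mas = 409.8 pc
M = m − 5 log₁₀ d + 5 = 15.28 − 5·2.6126 + 5 = 7.217
M − M_☉ = 7.217 − 4.83 = 2.387
L/L_☉ = 10^(−0.4 × 2.387) = 0.1110

L/L_☉ ≈ 0.11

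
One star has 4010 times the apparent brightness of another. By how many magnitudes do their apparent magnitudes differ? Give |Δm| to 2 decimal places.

Pogson: Δm = −2.5 log₁₀(ratio) = −2.5 log₁₀(4010) = −2.5 × 3.6031 = -9.008

|Δm| ≈ 9.01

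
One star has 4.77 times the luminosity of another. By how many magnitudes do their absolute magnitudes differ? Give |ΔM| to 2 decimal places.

Pogson: ΔM = −2.5 log₁₀(ratio) = −2.5 log₁₀(4.77) = −2.5 × 0.6785 = -1.696

|ΔM| ≈ 1.70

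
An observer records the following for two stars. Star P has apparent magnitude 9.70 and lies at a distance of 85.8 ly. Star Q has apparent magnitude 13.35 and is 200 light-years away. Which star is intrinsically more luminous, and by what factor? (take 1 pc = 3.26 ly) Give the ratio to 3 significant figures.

Star P is more luminous, by a factor of 5.31.

Star P: d = 85.8 ly / 3.26 = 26.32 pc
Star P: M = m − 5 log₁₀ d + 5 = 9.70 − 5·1.4203 + 5 = 7.599
Star Q: d = 200 ly / 3.26 = 61.35 pc
Star Q: M = m − 5 log₁₀ d + 5 = 13.35 − 5·1.7878 + 5 = 9.411
ΔM = M_P − M_Q = 7.599 − (9.411) = -1.812; smaller M is more luminous → Star P.
L ratio = 10^(0.4 |ΔM|) = 10^0.725 = 5.308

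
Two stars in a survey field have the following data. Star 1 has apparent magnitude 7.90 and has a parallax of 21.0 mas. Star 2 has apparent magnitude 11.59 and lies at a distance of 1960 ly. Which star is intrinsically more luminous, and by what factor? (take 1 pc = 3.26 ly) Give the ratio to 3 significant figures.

Star 2 is more luminous, by a factor of 5.33.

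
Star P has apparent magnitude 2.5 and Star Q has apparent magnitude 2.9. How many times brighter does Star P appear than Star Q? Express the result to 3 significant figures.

1.45

Δm = 2.5 − (2.9) = -0.4
Flux ratio = 10^(−0.4 Δm) = 10^(−0.4 × -0.4) = 10^0.160 = 1.445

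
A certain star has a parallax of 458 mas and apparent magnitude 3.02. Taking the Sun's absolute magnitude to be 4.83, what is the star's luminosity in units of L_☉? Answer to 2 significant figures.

L/L_☉ ≈ 0.25

d = 1/p = 1000/458 mas = 2.183 pc
M = m − 5 log₁₀ d + 5 = 3.02 − 5·0.3391 + 5 = 6.324
M − M_☉ = 6.324 − 4.83 = 1.494
L/L_☉ = 10^(−0.4 × 1.494) = 0.2525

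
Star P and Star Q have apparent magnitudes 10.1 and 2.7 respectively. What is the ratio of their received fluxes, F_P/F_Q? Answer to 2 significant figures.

Δm = 10.1 − (2.7) = 7.4
Flux ratio = 10^(−0.4 Δm) = 10^(−0.4 × 7.4) = 10^-2.960 = 1.096×10^-3

F_P/F_Q ≈ 1.1×10^-3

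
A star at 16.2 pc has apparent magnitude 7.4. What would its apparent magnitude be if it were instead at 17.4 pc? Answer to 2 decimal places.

m ≈ 7.56

Flux ∝ 1/d², so Δm = 5 log₁₀(d₂/d₁) = 5 log₁₀(17.4/16.2) = 0.155
m₂ = m₁ + Δm = 7.4 + (0.155) = 7.555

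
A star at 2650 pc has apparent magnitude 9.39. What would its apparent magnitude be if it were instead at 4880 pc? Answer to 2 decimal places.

m ≈ 10.72

Flux ∝ 1/d², so Δm = 5 log₁₀(d₂/d₁) = 5 log₁₀(4880/2650) = 1.326
m₂ = m₁ + Δm = 9.39 + (1.326) = 10.716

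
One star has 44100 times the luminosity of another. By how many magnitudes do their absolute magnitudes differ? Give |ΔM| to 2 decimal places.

Pogson: ΔM = −2.5 log₁₀(ratio) = −2.5 log₁₀(44100) = −2.5 × 4.6444 = -11.611

|ΔM| ≈ 11.61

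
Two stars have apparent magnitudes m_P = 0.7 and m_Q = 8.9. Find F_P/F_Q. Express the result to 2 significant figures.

F_P/F_Q ≈ 1900

Δm = 0.7 − (8.9) = -8.2
Flux ratio = 10^(−0.4 Δm) = 10^(−0.4 × -8.2) = 10^3.280 = 1905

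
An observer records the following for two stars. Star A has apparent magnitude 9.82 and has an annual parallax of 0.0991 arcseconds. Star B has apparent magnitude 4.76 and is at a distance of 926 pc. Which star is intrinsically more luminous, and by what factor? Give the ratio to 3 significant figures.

Star B is more luminous, by a factor of 890000.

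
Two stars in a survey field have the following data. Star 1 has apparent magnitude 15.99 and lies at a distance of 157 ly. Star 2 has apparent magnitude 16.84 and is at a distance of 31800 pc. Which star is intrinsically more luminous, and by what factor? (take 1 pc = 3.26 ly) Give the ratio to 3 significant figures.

Star 1: d = 157 ly / 3.26 = 48.16 pc
Star 1: M = m − 5 log₁₀ d + 5 = 15.99 − 5·1.6827 + 5 = 12.577
Star 2: M = m − 5 log₁₀ d + 5 = 16.84 − 5·4.5024 + 5 = -0.672
ΔM = M_1 − M_2 = 12.577 − (-0.672) = 13.249; smaller M is more luminous → Star 2.
L ratio = 10^(0.4 |ΔM|) = 10^5.299 = 199300

Star 2 is more luminous, by a factor of 199000.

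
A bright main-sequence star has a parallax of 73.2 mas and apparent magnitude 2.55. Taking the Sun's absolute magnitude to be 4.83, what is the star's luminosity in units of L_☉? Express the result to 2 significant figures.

d = 1/p = 1000/73.2 mas = 13.66 pc
M = m − 5 log₁₀ d + 5 = 2.55 − 5·1.1355 + 5 = 1.873
M − M_☉ = 1.873 − 4.83 = -2.957
L/L_☉ = 10^(−0.4 × -2.957) = 15.24

L/L_☉ ≈ 15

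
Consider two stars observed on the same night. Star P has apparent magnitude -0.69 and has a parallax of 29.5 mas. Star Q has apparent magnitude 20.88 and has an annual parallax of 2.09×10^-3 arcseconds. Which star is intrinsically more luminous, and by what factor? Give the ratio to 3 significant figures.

Star P is more luminous, by a factor of 2.13×10^6.

Star P: p = 29.5 mas = 0.0295″ → d = 1/p = 33.90 pc
Star P: M = m − 5 log₁₀ d + 5 = -0.69 − 5·1.5302 + 5 = -3.341
Star Q: d = 1/p = 1/2.09×10^-3″ = 478.5 pc
Star Q: M = m − 5 log₁₀ d + 5 = 20.88 − 5·2.6799 + 5 = 12.481
ΔM = M_P − M_Q = -3.341 − (12.481) = -15.822; smaller M is more luminous → Star P.
L ratio = 10^(0.4 |ΔM|) = 10^6.329 = 2.131×10^6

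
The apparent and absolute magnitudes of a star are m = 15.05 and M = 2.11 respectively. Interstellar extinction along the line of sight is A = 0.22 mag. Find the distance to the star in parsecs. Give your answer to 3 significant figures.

d ≈ 3500 pc

m − M = 5 log₁₀(d/10 pc) + A  ⇒  15.05 − (2.11) − 0.22 = 5 log₁₀(d/10)
12.720 = 5 log₁₀(d/10)
log₁₀ d = (m − M − A)/5 + 1 = 3.5440
d = 10^3.5440 = 3499 pc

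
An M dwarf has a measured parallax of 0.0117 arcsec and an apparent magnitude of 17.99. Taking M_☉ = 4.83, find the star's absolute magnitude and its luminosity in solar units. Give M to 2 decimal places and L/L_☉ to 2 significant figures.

d = 1/p = 1/0.0117″ = 85.47 pc
M = m − 5 log₁₀ d + 5 = 17.99 − 5·1.9318 + 5 = 13.331
M − M_☉ = 13.331 − 4.83 = 8.501
L/L_☉ = 10^(−0.4 × 8.501) = 3.978×10^-4

M ≈ 13.33; L/L_☉ ≈ 4.0×10^-4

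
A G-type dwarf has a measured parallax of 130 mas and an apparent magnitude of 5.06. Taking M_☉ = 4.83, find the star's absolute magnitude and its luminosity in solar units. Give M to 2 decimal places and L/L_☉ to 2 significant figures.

M ≈ 5.63; L/L_☉ ≈ 0.48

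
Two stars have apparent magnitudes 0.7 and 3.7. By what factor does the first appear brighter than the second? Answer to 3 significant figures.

Δm = 0.7 − (3.7) = -3.0
Flux ratio = 10^(−0.4 Δm) = 10^(−0.4 × -3.0) = 10^1.200 = 15.85

15.8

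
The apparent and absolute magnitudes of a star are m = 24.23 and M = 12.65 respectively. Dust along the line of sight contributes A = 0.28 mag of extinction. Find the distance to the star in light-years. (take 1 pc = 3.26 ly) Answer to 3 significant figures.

m − M = 5 log₁₀(d/10 pc) + A  ⇒  24.23 − (12.65) − 0.28 = 5 log₁₀(d/10)
11.300 = 5 log₁₀(d/10)
log₁₀ d = (m − M − A)/5 + 1 = 3.2600
d = 10^3.2600 = 1820 pc
= 5932 ly

d ≈ 5930 ly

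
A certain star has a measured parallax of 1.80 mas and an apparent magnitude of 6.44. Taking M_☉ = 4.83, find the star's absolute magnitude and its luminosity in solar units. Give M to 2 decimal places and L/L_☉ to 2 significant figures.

M ≈ -2.28; L/L_☉ ≈ 700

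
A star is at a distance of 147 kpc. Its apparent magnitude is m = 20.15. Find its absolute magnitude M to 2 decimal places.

d = 147 kpc = 147000 pc
5 log₁₀(d/10 pc) = 5 log₁₀(147000) − 5 = 20.837
M = m − 5 log₁₀(d/10) = 20.15 − 20.837 = -0.687

M ≈ -0.69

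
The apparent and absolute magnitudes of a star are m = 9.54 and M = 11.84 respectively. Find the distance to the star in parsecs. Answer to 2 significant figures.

Distance modulus: m − M = 9.54 − (11.84) = -2.300
m − M = 5 log₁₀ d − 5
log₁₀ d = (m − M)/5 + 1 = 0.5400
d = 10^0.5400 = 3.467 pc

d ≈ 3.5 pc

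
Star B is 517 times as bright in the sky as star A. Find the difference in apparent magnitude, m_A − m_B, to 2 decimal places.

m_A − m_B ≈ 6.78

Pogson: Δm = −2.5 log₁₀(ratio) = −2.5 log₁₀(517) = −2.5 × 2.7135 = -6.784
Star B is brighter so has the smaller magnitude: m_A − m_B is positive.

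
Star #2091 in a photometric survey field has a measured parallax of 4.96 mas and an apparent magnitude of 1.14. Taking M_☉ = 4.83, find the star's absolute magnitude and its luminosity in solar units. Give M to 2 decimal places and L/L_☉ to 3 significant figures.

d = 1/p = 1000/4.96 mas = 201.6 pc
M = m − 5 log₁₀ d + 5 = 1.14 − 5·2.3045 + 5 = -5.383
M − M_☉ = -5.383 − 4.83 = -10.213
L/L_☉ = 10^(−0.4 × -10.213) = 12160

M ≈ -5.38; L/L_☉ ≈ 12200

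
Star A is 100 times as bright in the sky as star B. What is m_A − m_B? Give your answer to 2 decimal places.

m_A − m_B ≈ -5.00

Pogson: Δm = −2.5 log₁₀(ratio) = −2.5 log₁₀(100) = −2.5 × 2.0000 = -5.000
Star A is brighter, so it has the smaller magnitude: the difference is negative.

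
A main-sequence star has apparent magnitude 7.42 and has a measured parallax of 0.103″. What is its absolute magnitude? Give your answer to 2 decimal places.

M ≈ 7.48

d = 1/p = 1/0.103″ = 9.709 pc
5 log₁₀(d/10 pc) = 5 log₁₀(9.709) − 5 = -0.064
M = m − 5 log₁₀(d/10) = 7.42 + 0.064 = 7.484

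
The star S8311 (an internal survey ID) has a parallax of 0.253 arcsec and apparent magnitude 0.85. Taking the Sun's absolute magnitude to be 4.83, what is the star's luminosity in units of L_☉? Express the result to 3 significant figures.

L/L_☉ ≈ 6.11

d = 1/p = 1/0.253″ = 3.953 pc
M = m − 5 log₁₀ d + 5 = 0.85 − 5·0.5969 + 5 = 2.866
M − M_☉ = 2.866 − 4.83 = -1.964
L/L_☉ = 10^(−0.4 × -1.964) = 6.106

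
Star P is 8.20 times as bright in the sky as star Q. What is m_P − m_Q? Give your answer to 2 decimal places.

Pogson: Δm = −2.5 log₁₀(ratio) = −2.5 log₁₀(8.20) = −2.5 × 0.9138 = -2.285
Star P is brighter, so it has the smaller magnitude: the difference is negative.

m_P − m_Q ≈ -2.28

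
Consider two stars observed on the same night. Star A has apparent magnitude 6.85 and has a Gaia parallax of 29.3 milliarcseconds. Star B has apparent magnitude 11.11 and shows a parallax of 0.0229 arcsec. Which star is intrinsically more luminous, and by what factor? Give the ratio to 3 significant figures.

Star A is more luminous, by a factor of 30.9.

Star A: p = 29.3 mas = 0.0293″ → d = 1/p = 34.13 pc
Star A: M = m − 5 log₁₀ d + 5 = 6.85 − 5·1.5331 + 5 = 4.184
Star B: d = 1/p = 1/0.0229″ = 43.67 pc
Star B: M = m − 5 log₁₀ d + 5 = 11.11 − 5·1.6402 + 5 = 7.909
ΔM = M_A − M_B = 4.184 − (7.909) = -3.725; smaller M is more luminous → Star A.
L ratio = 10^(0.4 |ΔM|) = 10^1.490 = 30.90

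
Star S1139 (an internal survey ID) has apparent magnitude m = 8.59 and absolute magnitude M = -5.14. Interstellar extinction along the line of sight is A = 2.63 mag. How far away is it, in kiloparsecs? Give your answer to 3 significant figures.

d ≈ 1.66 kpc

m − M = 5 log₁₀(d/10 pc) + A  ⇒  8.59 − (-5.14) − 2.63 = 5 log₁₀(d/10)
11.100 = 5 log₁₀(d/10)
log₁₀ d = (m − M − A)/5 + 1 = 3.2200
d = 10^3.2200 = 1660 pc
= 1.660 kpc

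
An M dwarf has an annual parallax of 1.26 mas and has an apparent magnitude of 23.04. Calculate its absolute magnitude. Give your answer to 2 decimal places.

p = 1.26 mas = 1.26×10^-3″ → d = 1/p = 793.7 pc
5 log₁₀(d/10 pc) = 5 log₁₀(793.7) − 5 = 9.498
M = m − 5 log₁₀(d/10) = 23.04 − 9.498 = 13.542

M ≈ 13.54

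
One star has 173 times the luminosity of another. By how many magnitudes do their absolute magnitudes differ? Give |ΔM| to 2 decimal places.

|ΔM| ≈ 5.60

Pogson: ΔM = −2.5 log₁₀(ratio) = −2.5 log₁₀(173) = −2.5 × 2.2380 = -5.595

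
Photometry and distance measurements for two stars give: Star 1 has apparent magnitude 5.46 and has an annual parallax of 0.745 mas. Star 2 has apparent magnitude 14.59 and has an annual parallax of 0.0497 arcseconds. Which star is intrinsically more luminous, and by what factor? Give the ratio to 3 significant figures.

Star 1: p = 0.745 mas = 7.45×10^-4″ → d = 1/p = 1342 pc
Star 1: M = m − 5 log₁₀ d + 5 = 5.46 − 5·3.1278 + 5 = -5.179
Star 2: d = 1/p = 1/0.0497″ = 20.12 pc
Star 2: M = m − 5 log₁₀ d + 5 = 14.59 − 5·1.3036 + 5 = 13.072
ΔM = M_1 − M_2 = -5.179 − (13.072) = -18.251; smaller M is more luminous → Star 1.
L ratio = 10^(0.4 |ΔM|) = 10^7.300 = 1.997×10^7

Star 1 is more luminous, by a factor of 2.00×10^7.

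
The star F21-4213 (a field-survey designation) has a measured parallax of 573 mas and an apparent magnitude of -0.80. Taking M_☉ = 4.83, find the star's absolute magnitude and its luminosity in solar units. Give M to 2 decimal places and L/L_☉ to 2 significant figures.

M ≈ 2.99; L/L_☉ ≈ 5.4

d = 1/p = 1000/573 mas = 1.745 pc
M = m − 5 log₁₀ d + 5 = -0.80 − 5·0.2418 + 5 = 2.991
M − M_☉ = 2.991 − 4.83 = -1.839
L/L_☉ = 10^(−0.4 × -1.839) = 5.441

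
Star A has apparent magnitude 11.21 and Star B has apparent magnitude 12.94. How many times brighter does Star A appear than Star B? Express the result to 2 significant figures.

Δm = 11.21 − (12.94) = -1.73
Flux ratio = 10^(−0.4 Δm) = 10^(−0.4 × -1.73) = 10^0.692 = 4.920

4.9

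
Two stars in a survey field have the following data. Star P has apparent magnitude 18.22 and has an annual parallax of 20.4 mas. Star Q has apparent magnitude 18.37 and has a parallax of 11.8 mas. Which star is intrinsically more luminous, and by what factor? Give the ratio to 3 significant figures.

Star Q is more luminous, by a factor of 2.60.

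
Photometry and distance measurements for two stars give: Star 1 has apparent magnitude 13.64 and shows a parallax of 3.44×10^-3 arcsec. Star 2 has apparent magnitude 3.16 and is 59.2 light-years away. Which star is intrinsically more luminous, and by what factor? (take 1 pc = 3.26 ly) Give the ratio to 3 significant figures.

Star 1: d = 1/p = 1/3.44×10^-3″ = 290.7 pc
Star 1: M = m − 5 log₁₀ d + 5 = 13.64 − 5·2.4634 + 5 = 6.323
Star 2: d = 59.2 ly / 3.26 = 18.16 pc
Star 2: M = m − 5 log₁₀ d + 5 = 3.16 − 5·1.2591 + 5 = 1.864
ΔM = M_1 − M_2 = 6.323 − (1.864) = 4.458; smaller M is more luminous → Star 2.
L ratio = 10^(0.4 |ΔM|) = 10^1.783 = 60.72

Star 2 is more luminous, by a factor of 60.7.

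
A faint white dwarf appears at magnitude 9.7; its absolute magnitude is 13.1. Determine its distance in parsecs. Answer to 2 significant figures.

Distance modulus: m − M = 9.7 − (13.1) = -3.400
m − M = 5 log₁₀ d − 5
log₁₀ d = (m − M)/5 + 1 = 0.3200
d = 10^0.3200 = 2.089 pc

d ≈ 2.1 pc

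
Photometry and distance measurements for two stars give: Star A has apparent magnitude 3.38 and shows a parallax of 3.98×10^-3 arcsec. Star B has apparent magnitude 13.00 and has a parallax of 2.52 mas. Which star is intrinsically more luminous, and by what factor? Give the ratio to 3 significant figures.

Star A is more luminous, by a factor of 2830.

Star A: d = 1/p = 1/3.98×10^-3″ = 251.3 pc
Star A: M = m − 5 log₁₀ d + 5 = 3.38 − 5·2.4001 + 5 = -3.621
Star B: p = 2.52 mas = 2.52×10^-3″ → d = 1/p = 396.8 pc
Star B: M = m − 5 log₁₀ d + 5 = 13.00 − 5·2.5986 + 5 = 5.007
ΔM = M_A − M_B = -3.621 − (5.007) = -8.628; smaller M is more luminous → Star A.
L ratio = 10^(0.4 |ΔM|) = 10^3.451 = 2825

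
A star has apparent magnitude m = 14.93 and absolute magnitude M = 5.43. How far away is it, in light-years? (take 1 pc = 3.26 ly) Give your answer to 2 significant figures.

Distance modulus: m − M = 14.93 − (5.43) = 9.500
m − M = 5 log₁₀ d − 5
log₁₀ d = (m − M)/5 + 1 = 2.9000
d = 10^2.9000 = 794.3 pc
= 2590 ly

d ≈ 2600 ly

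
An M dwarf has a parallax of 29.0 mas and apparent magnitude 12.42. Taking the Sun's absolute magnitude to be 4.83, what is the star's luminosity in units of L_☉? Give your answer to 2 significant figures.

d = 1/p = 1000/29.0 mas = 34.48 pc
M = m − 5 log₁₀ d + 5 = 12.42 − 5·1.5376 + 5 = 9.732
M − M_☉ = 9.732 − 4.83 = 4.902
L/L_☉ = 10^(−0.4 × 4.902) = 0.01094

L/L_☉ ≈ 0.011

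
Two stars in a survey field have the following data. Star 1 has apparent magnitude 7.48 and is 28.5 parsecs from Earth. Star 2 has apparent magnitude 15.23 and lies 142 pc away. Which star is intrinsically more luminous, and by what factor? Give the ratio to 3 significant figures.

Star 1 is more luminous, by a factor of 50.7.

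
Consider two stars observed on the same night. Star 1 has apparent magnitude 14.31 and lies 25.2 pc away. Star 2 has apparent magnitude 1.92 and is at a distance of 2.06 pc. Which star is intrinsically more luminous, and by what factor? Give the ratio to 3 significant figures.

Star 2 is more luminous, by a factor of 604.

Star 1: M = m − 5 log₁₀ d + 5 = 14.31 − 5·1.4014 + 5 = 12.303
Star 2: M = m − 5 log₁₀ d + 5 = 1.92 − 5·0.3139 + 5 = 5.351
ΔM = M_1 − M_2 = 12.303 − (5.351) = 6.952; smaller M is more luminous → Star 2.
L ratio = 10^(0.4 |ΔM|) = 10^2.781 = 603.9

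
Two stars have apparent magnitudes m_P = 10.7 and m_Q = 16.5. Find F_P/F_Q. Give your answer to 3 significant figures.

F_P/F_Q ≈ 209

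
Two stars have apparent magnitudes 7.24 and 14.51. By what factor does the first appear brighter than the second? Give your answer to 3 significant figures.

809

Δm = 7.24 − (14.51) = -7.27
Flux ratio = 10^(−0.4 Δm) = 10^(−0.4 × -7.27) = 10^2.908 = 809.1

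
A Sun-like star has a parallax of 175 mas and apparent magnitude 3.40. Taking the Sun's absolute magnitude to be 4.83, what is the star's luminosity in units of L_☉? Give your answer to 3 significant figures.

d = 1/p = 1000/175 mas = 5.714 pc
M = m − 5 log₁₀ d + 5 = 3.40 − 5·0.7570 + 5 = 4.615
M − M_☉ = 4.615 − 4.83 = -0.215
L/L_☉ = 10^(−0.4 × -0.215) = 1.219

L/L_☉ ≈ 1.22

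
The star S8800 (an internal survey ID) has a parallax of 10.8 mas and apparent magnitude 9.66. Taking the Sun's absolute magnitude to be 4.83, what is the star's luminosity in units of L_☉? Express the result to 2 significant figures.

d = 1/p = 1000/10.8 mas = 92.59 pc
M = m − 5 log₁₀ d + 5 = 9.66 − 5·1.9666 + 5 = 4.827
M − M_☉ = 4.827 − 4.83 = -0.003
L/L_☉ = 10^(−0.4 × -0.003) = 1.003

L/L_☉ ≈ 1.0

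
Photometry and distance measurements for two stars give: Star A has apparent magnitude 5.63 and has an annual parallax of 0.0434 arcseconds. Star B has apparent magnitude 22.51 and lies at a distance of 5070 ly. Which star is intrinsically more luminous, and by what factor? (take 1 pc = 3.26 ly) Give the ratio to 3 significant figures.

Star A: d = 1/p = 1/0.0434″ = 23.04 pc
Star A: M = m − 5 log₁₀ d + 5 = 5.63 − 5·1.3625 + 5 = 3.817
Star B: d = 5070 ly / 3.26 = 1555 pc
Star B: M = m − 5 log₁₀ d + 5 = 22.51 − 5·3.1918 + 5 = 11.551
ΔM = M_A − M_B = 3.817 − (11.551) = -7.734; smaller M is more luminous → Star A.
L ratio = 10^(0.4 |ΔM|) = 10^3.093 = 1240

Star A is more luminous, by a factor of 1240.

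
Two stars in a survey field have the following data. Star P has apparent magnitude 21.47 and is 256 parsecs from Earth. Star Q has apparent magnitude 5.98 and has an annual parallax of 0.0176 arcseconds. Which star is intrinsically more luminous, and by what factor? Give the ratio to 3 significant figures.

Star Q is more luminous, by a factor of 77400.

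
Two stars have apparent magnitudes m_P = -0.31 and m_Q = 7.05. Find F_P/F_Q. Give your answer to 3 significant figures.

Δm = -0.31 − (7.05) = -7.36
Flux ratio = 10^(−0.4 Δm) = 10^(−0.4 × -7.36) = 10^2.944 = 879.0

F_P/F_Q ≈ 879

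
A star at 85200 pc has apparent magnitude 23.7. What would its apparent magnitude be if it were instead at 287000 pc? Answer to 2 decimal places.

Flux ∝ 1/d², so Δm = 5 log₁₀(d₂/d₁) = 5 log₁₀(287000/85200) = 2.637
m₂ = m₁ + Δm = 23.7 + (2.637) = 26.337

m ≈ 26.34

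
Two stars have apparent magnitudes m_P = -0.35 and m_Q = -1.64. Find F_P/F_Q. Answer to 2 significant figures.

F_P/F_Q ≈ 0.30

Magnitude difference = 1.29
Flux ratio = 10^(−0.4 Δm) = 10^(−0.4 × 1.29) = 10^-0.516 = 0.3048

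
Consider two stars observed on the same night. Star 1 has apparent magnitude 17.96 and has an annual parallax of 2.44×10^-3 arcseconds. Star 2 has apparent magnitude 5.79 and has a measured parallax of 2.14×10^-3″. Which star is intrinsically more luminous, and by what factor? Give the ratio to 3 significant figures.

Star 2 is more luminous, by a factor of 95900.

Star 1: d = 1/p = 1/2.44×10^-3″ = 409.8 pc
Star 1: M = m − 5 log₁₀ d + 5 = 17.96 − 5·2.6126 + 5 = 9.897
Star 2: d = 1/p = 1/2.14×10^-3″ = 467.3 pc
Star 2: M = m − 5 log₁₀ d + 5 = 5.79 − 5·2.6696 + 5 = -2.558
ΔM = M_1 − M_2 = 9.897 − (-2.558) = 12.455; smaller M is more luminous → Star 2.
L ratio = 10^(0.4 |ΔM|) = 10^4.982 = 95930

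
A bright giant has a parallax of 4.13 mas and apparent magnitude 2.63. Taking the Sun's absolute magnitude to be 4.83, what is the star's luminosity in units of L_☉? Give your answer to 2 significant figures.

L/L_☉ ≈ 4400

d = 1/p = 1000/4.13 mas = 242.1 pc
M = m − 5 log₁₀ d + 5 = 2.63 − 5·2.3840 + 5 = -4.290
M − M_☉ = -4.290 − 4.83 = -9.120
L/L_☉ = 10^(−0.4 × -9.120) = 4447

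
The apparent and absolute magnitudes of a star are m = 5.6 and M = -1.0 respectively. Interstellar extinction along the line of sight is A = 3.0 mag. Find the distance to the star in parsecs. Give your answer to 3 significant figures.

m − M = 5 log₁₀(d/10 pc) + A  ⇒  5.6 − (-1.0) − 3.0 = 5 log₁₀(d/10)
3.600 = 5 log₁₀(d/10)
log₁₀ d = (m − M − A)/5 + 1 = 1.7200
d = 10^1.7200 = 52.48 pc

d ≈ 52.5 pc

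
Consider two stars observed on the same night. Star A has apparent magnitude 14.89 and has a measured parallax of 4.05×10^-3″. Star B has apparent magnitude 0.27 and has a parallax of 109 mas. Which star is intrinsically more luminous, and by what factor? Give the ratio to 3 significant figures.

Star A: d = 1/p = 1/4.05×10^-3″ = 246.9 pc
Star A: M = m − 5 log₁₀ d + 5 = 14.89 − 5·2.3925 + 5 = 7.927
Star B: p = 109 mas = 0.109″ → d = 1/p = 9.174 pc
Star B: M = m − 5 log₁₀ d + 5 = 0.27 − 5·0.9626 + 5 = 0.457
ΔM = M_A − M_B = 7.927 − (0.457) = 7.470; smaller M is more luminous → Star B.
L ratio = 10^(0.4 |ΔM|) = 10^2.988 = 972.9

Star B is more luminous, by a factor of 973.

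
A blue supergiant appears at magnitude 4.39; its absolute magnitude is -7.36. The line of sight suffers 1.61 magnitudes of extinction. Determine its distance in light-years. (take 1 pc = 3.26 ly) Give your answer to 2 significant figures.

m − M = 5 log₁₀(d/10 pc) + A  ⇒  4.39 − (-7.36) − 1.61 = 5 log₁₀(d/10)
10.140 = 5 log₁₀(d/10)
log₁₀ d = (m − M − A)/5 + 1 = 3.0280
d = 10^3.0280 = 1067 pc
= 3477 ly

d ≈ 3500 ly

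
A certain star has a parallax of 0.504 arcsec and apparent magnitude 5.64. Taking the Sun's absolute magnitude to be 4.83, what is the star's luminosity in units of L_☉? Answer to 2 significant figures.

L/L_☉ ≈ 0.019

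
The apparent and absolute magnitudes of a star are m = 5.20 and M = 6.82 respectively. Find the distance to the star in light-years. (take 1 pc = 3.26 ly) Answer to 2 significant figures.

μ = m − M = -1.620
m − M = 5 log₁₀ d − 5
log₁₀ d = (m − M)/5 + 1 = 0.6760
d = 10^0.6760 = 4.742 pc
= 15.46 ly

d ≈ 15 ly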